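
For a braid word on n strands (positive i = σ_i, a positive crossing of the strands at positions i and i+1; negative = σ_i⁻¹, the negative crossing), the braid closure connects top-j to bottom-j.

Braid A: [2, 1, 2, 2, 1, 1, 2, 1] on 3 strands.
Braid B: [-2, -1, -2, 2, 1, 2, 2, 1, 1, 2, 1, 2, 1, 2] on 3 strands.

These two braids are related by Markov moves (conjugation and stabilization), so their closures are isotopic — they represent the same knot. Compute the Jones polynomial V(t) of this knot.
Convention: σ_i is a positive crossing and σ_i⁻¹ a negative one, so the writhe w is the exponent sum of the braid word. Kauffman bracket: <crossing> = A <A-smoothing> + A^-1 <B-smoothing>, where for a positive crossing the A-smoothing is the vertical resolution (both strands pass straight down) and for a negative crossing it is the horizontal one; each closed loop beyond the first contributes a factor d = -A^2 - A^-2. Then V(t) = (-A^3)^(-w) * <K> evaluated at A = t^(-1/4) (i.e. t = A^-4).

-t^8 + t^5 + t^3

Derivation:
Markov-equivalent braids have isotopic closures, hence identical knot invariants. Strip the Markov moves from each word to reach a common short braid β, then compute V(t) once on β.
Braid A: s2 s1 s2 s2 s1 s1 s2 s1 on 3 strands has no conjugating prefix/suffix or stabilization to strip; take β = s2 s1 s2 s2 s1 s1 s2 s1.
Braid B: s2^-1 s1^-1 s2^-1 s2 s1 s2 s2 s1 s1 s2 s1 s2 s1 s2 on 3 strands reduces by inverse Markov moves (closure unchanged at each step):
  Deconjugate: the word is γ·β·γ⁻¹ with γ = s2^-1 s1^-1 (prefix) and γ⁻¹ = s1 s2 (suffix); strip both.
  Deconjugate: the word is γ·β·γ⁻¹ with γ = s2^-1 (prefix) and γ⁻¹ = s2 (suffix); strip both.
Reduced to β = s2 s1 s2 s2 s1 s1 s2 s1 on 3 strands, 8 crossings.
Both give the same β = s2 s1 s2 s2 s1 s1 s2 s1 on 3 strands, so one state sum suffices:
Braid: s2 s1 s2 s2 s1 s1 s2 s1 on 3 strands, 8 crossings.
Writhe w = (#positive) - (#negative) = 8 - 0 = 8.
Enumerate smoothing states for the bracket polynomial. There are 2^8 = 256 states.
For each crossing: s=0 is the vertical smoothing, s=1 horizontal. Crossing k contributes A^(sign_k * (1 - 2*s_k)); loop factor d = -A^2 - A^-2.
Tabulate the states by total A-exponent and number of loops L (A-exp: L × count):
  A^8: L=3 ×1
  A^6: L=2 ×8
  A^4: L=1 ×16, L=3 ×12
  A^2: L=2 ×48, L=4 ×8
  A^0: L=1 ×17, L=3 ×51, L=5 ×2
  A^-2: L=2 ×34, L=4 ×22
  A^-4: L=1 ×4, L=3 ×21, L=5 ×3
  A^-6: L=2 ×4, L=4 ×4
  A^-8: L=3 ×1
Each group contributes A^e * Σ count * d^(L-1):
Powers of d = -A^2 - A^-2: d^2 = A^4 + 2 + A^-4; d^3 = -A^6 - 3*A^2 - 3*A^-2 - A^-6; d^4 = A^8 + 4*A^4 + 6 + 4*A^-4 + A^-8.
  A^8 * (d^2) = A^12 + 2*A^8 + A^4
  A^6 * (8*d) = -8*A^8 - 8*A^4
  A^4 * (16 + 12*d^2) = 12*A^8 + 40*A^4 + 12
  A^2 * (48*d + 8*d^3) = -8*A^8 - 72*A^4 - 72 - 8*A^-4
  A^0 * (17 + 51*d^2 + 2*d^4) = 2*A^8 + 59*A^4 + 131 + 59*A^-4 + 2*A^-8
  A^-2 * (34*d + 22*d^3) = -22*A^4 - 100 - 100*A^-4 - 22*A^-8
  A^-4 * (4 + 21*d^2 + 3*d^4) = 3*A^4 + 33 + 64*A^-4 + 33*A^-8 + 3*A^-12
  A^-6 * (4*d + 4*d^3) = -4 - 16*A^-4 - 16*A^-8 - 4*A^-12
  A^-8 * (d^2) = A^-4 + 2*A^-8 + A^-12
Summing the groups: <K> = A^12 + A^4 - A^-8
Normalise by the writhe: (-A^3)^(-w) = (-A^3)^(-8) = A^-24, so f(A) = A^-24 * <K> = A^-12 + A^-20 - A^-32.
Substitute A = t^(-1/4), i.e. A^e → t^(-e/4): V(t) = -t^8 + t^5 + t^3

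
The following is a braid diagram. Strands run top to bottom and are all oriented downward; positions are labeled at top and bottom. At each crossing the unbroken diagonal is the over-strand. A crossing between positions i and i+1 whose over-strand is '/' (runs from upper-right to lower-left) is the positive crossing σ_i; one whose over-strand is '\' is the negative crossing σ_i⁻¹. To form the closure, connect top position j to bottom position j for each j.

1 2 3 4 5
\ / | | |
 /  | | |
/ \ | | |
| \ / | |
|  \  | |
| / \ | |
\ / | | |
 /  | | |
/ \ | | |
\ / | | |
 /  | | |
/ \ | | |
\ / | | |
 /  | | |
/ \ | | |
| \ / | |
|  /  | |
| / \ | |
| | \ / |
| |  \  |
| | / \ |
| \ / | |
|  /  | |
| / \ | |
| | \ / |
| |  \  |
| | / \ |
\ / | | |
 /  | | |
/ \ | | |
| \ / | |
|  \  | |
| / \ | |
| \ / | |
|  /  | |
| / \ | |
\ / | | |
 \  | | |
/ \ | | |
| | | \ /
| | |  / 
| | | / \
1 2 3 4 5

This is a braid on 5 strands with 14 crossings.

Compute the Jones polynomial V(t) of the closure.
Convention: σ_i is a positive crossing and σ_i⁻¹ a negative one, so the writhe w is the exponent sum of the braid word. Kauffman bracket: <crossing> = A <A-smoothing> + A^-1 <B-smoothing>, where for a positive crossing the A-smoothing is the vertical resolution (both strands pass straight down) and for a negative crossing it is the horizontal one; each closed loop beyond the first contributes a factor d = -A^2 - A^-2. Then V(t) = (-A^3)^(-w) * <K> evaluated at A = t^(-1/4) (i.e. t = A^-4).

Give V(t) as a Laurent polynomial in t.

Reading the diagram top to bottom ('/'-over between positions i,i+1 = s_i, '\'-over = s_i^-1): braid word = s1 s2^-1 s1 s1 s1 s2 s3^-1 s2 s3^-1 s1 s2^-1 s2 s1^-1 s4.
The presented braid s1 s2^-1 s1 s1 s1 s2 s3^-1 s2 s3^-1 s1 s2^-1 s2 s1^-1 s4 on 5 strands reduces by inverse Markov moves (closure unchanged at each step):
  Destabilize: the word has the form β·s4 where s4 occurs only as the final letter (β ∈ B_4); drop it and the last strand → 4 strands.
  Deconjugate: the word is γ·β·γ⁻¹ with γ = s1 s2^-1 (prefix) and γ⁻¹ = s2 s1^-1 (suffix); strip both.
Reduced to β = s1 s1 s1 s2 s3^-1 s2 s3^-1 s1 s2^-1 on 4 strands, 9 crossings.
Compute on β:
Braid: s1 s1 s1 s2 s3^-1 s2 s3^-1 s1 s2^-1 on 4 strands, 9 crossings.
Writhe w = (#positive) - (#negative) = 6 - 3 = 3.
Enumerate smoothing states for the bracket polynomial. There are 2^9 = 512 states.
Each crossing splits two ways (0=vertical, 1=horizontal). The state's weight is A^(#A-smoothings - #B-smoothings) * d^(loops - 1).
Tabulate the states by total A-exponent and number of loops L (A-exp: L × count):
  A^9: L=3 ×1
  A^7: L=2 ×7, L=4 ×2
  A^5: L=1 ×12, L=3 ×24
  A^3: L=2 ×66, L=4 ×18
  A^1: L=1 ×35, L=3 ×84, L=5 ×7
  A^-1: L=2 ×73, L=4 ×52, L=6 ×1
  A^-3: L=3 ×68, L=5 ×16
  A^-5: L=4 ×34, L=6 ×2
  A^-7: L=5 ×9
  A^-9: L=6 ×1
Each group contributes A^e * Σ count * d^(L-1):
Powers of d = -A^2 - A^-2: d^2 = A^4 + 2 + A^-4; d^3 = -A^6 - 3*A^2 - 3*A^-2 - A^-6; d^4 = A^8 + 4*A^4 + 6 + 4*A^-4 + A^-8; d^5 = -A^10 - 5*A^6 - 10*A^2 - 10*A^-2 - 5*A^-6 - A^-10.
  A^9 * (d^2) = A^13 + 2*A^9 + A^5
  A^7 * (7*d + 2*d^3) = -2*A^13 - 13*A^9 - 13*A^5 - 2*A
  A^5 * (12 + 24*d^2) = 24*A^9 + 60*A^5 + 24*A
  A^3 * (66*d + 18*d^3) = -18*A^9 - 120*A^5 - 120*A - 18*A^-3
  A^1 * (35 + 84*d^2 + 7*d^4) = 7*A^9 + 112*A^5 + 245*A + 112*A^-3 + 7*A^-7
  A^-1 * (73*d + 52*d^3 + d^5) = -A^9 - 57*A^5 - 239*A - 239*A^-3 - 57*A^-7 - A^-11
  A^-3 * (68*d^2 + 16*d^4) = 16*A^5 + 132*A + 232*A^-3 + 132*A^-7 + 16*A^-11
  A^-5 * (34*d^3 + 2*d^5) = -2*A^5 - 44*A - 122*A^-3 - 122*A^-7 - 44*A^-11 - 2*A^-15
  A^-7 * (9*d^4) = 9*A + 36*A^-3 + 54*A^-7 + 36*A^-11 + 9*A^-15
  A^-9 * (d^5) = -A - 5*A^-3 - 10*A^-7 - 10*A^-11 - 5*A^-15 - A^-19
Summing the groups: <K> = -A^13 + A^9 - 3*A^5 + 4*A - 4*A^-3 + 4*A^-7 - 3*A^-11 + 2*A^-15 - A^-19
Normalise by the writhe: (-A^3)^(-w) = (-A^3)^(-3) = -A^-9, so f(A) = -A^-9 * <K> = A^4 - 1 + 3*A^-4 - 4*A^-8 + 4*A^-12 - 4*A^-16 + 3*A^-20 - 2*A^-24 + A^-28.
Substitute A = t^(-1/4), i.e. A^e → t^(-e/4): V(t) = t^7 - 2*t^6 + 3*t^5 - 4*t^4 + 4*t^3 - 4*t^2 + 3*t - 1 + t^-1

Answer: t^7 - 2*t^6 + 3*t^5 - 4*t^4 + 4*t^3 - 4*t^2 + 3*t - 1 + t^-1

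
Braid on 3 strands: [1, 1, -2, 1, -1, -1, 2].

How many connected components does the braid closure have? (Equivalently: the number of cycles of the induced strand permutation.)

2

Derivation:
Track the strand permutation on 3 strands, starting from identity.
  step 1: s1 swaps positions 1,2 -> [2 1 3]
  step 2: s1 swaps positions 1,2 -> [1 2 3]
  step 3: s2^-1 swaps positions 2,3 -> [1 3 2]
  step 4: s1 swaps positions 1,2 -> [3 1 2]
  step 5: s1^-1 swaps positions 1,2 -> [1 3 2]
  step 6: s1^-1 swaps positions 1,2 -> [3 1 2]
  step 7: s2 swaps positions 2,3 -> [3 2 1]
Final permutation (position -> original strand): [3 2 1]
Closure components = cycle count of this permutation = 2.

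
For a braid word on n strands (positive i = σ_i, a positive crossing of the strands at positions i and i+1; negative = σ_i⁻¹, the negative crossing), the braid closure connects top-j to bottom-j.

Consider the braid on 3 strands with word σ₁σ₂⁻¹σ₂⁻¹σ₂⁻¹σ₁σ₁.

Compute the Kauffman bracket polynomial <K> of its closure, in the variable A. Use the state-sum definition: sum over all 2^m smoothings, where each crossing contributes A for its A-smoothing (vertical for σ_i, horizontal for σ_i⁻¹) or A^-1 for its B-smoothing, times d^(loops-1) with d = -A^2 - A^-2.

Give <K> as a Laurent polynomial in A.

-A^12 + A^8 - A^4 + 3 - A^-4 + A^-8 - A^-12

Derivation:
Braid: s1 s2^-1 s2^-1 s2^-1 s1 s1 on 3 strands, 6 crossings.
Writhe w = (#positive) - (#negative) = 3 - 3 = 0.
Enumerate smoothing states for the bracket polynomial. There are 2^6 = 64 states.
For each crossing: s=0 is the vertical smoothing, s=1 horizontal. Crossing k contributes A^(sign_k * (1 - 2*s_k)); loop factor d = -A^2 - A^-2.
Tabulate the states by total A-exponent and number of loops L (A-exp: L × count):
  A^6: L=4 ×1
  A^4: L=3 ×6
  A^2: L=2 ×12, L=4 ×3
  A^0: L=1 ×9, L=3 ×10, L=5 ×1
  A^-2: L=2 ×12, L=4 ×3
  A^-4: L=3 ×6
  A^-6: L=4 ×1
Each group contributes A^e * Σ count * d^(L-1):
Powers of d = -A^2 - A^-2: d^2 = A^4 + 2 + A^-4; d^3 = -A^6 - 3*A^2 - 3*A^-2 - A^-6; d^4 = A^8 + 4*A^4 + 6 + 4*A^-4 + A^-8.
  A^6 * (d^3) = -A^12 - 3*A^8 - 3*A^4 - 1
  A^4 * (6*d^2) = 6*A^8 + 12*A^4 + 6
  A^2 * (12*d + 3*d^3) = -3*A^8 - 21*A^4 - 21 - 3*A^-4
  A^0 * (9 + 10*d^2 + d^4) = A^8 + 14*A^4 + 35 + 14*A^-4 + A^-8
  A^-2 * (12*d + 3*d^3) = -3*A^4 - 21 - 21*A^-4 - 3*A^-8
  A^-4 * (6*d^2) = 6 + 12*A^-4 + 6*A^-8
  A^-6 * (d^3) = -1 - 3*A^-4 - 3*A^-8 - A^-12
Summing the groups: <K> = -A^12 + A^8 - A^4 + 3 - A^-4 + A^-8 - A^-12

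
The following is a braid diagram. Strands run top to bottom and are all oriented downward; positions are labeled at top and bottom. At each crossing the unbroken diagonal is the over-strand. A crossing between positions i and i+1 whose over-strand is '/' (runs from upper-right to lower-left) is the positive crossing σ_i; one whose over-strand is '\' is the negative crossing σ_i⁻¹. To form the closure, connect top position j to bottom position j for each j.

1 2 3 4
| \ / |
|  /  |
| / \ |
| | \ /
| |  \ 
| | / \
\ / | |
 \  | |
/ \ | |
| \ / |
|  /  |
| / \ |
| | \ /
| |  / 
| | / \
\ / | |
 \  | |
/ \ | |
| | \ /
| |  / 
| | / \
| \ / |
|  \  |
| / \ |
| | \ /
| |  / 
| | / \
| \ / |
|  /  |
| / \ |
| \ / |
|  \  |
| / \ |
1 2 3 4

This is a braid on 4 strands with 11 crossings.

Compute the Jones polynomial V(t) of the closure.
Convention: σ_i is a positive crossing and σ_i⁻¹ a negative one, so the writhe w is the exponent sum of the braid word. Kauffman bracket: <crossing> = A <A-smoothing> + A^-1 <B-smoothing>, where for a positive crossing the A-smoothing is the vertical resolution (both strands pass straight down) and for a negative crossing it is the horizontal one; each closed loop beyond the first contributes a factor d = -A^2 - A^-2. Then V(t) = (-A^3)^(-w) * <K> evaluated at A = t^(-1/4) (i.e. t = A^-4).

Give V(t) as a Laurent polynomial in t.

Reading the diagram top to bottom ('/'-over between positions i,i+1 = s_i, '\'-over = s_i^-1): braid word = s2 s3^-1 s1^-1 s2 s3 s1^-1 s3 s2^-1 s3 s2 s2^-1.
The presented braid s2 s3^-1 s1^-1 s2 s3 s1^-1 s3 s2^-1 s3 s2 s2^-1 on 4 strands reduces by inverse Markov moves (closure unchanged at each step):
  Deconjugate: the word is γ·β·γ⁻¹ with γ = s2 (prefix) and γ⁻¹ = s2^-1 (suffix); strip both.
Reduced to β = s3^-1 s1^-1 s2 s3 s1^-1 s3 s2^-1 s3 s2 on 4 strands, 9 crossings.
Compute on β:
Braid: s3^-1 s1^-1 s2 s3 s1^-1 s3 s2^-1 s3 s2 on 4 strands, 9 crossings.
Writhe w = (#positive) - (#negative) = 5 - 4 = 1.
State-sum expansion of <K>. There are 2^9 = 512 states.
Each crossing splits two ways (0=vertical, 1=horizontal). The state's weight is A^(#A-smoothings - #B-smoothings) * d^(loops - 1).
Tabulate the states by total A-exponent and number of loops L (A-exp: L × count):
  A^9: L=2 ×1
  A^7: L=1 ×3, L=3 ×6
  A^5: L=2 ×26, L=4 ×10
  A^3: L=1 ×21, L=3 ×58, L=5 ×5
  A^1: L=2 ×86, L=4 ×39, L=6 ×1
  A^-1: L=1 ×35, L=3 ×80, L=5 ×11
  A^-3: L=2 ×53, L=4 ×30, L=6 ×1
  A^-5: L=3 ×32, L=5 ×4
  A^-7: L=4 ×9
  A^-9: L=5 ×1
Each group contributes A^e * Σ count * d^(L-1):
Powers of d = -A^2 - A^-2: d^2 = A^4 + 2 + A^-4; d^3 = -A^6 - 3*A^2 - 3*A^-2 - A^-6; d^4 = A^8 + 4*A^4 + 6 + 4*A^-4 + A^-8; d^5 = -A^10 - 5*A^6 - 10*A^2 - 10*A^-2 - 5*A^-6 - A^-10.
  A^9 * (d) = -A^11 - A^7
  A^7 * (3 + 6*d^2) = 6*A^11 + 15*A^7 + 6*A^3
  A^5 * (26*d + 10*d^3) = -10*A^11 - 56*A^7 - 56*A^3 - 10*A^-1
  A^3 * (21 + 58*d^2 + 5*d^4) = 5*A^11 + 78*A^7 + 167*A^3 + 78*A^-1 + 5*A^-5
  A^1 * (86*d + 39*d^3 + d^5) = -A^11 - 44*A^7 - 213*A^3 - 213*A^-1 - 44*A^-5 - A^-9
  A^-1 * (35 + 80*d^2 + 11*d^4) = 11*A^7 + 124*A^3 + 261*A^-1 + 124*A^-5 + 11*A^-9
  A^-3 * (53*d + 30*d^3 + d^5) = -A^7 - 35*A^3 - 153*A^-1 - 153*A^-5 - 35*A^-9 - A^-13
  A^-5 * (32*d^2 + 4*d^4) = 4*A^3 + 48*A^-1 + 88*A^-5 + 48*A^-9 + 4*A^-13
  A^-7 * (9*d^3) = -9*A^-1 - 27*A^-5 - 27*A^-9 - 9*A^-13
  A^-9 * (d^4) = A^-1 + 4*A^-5 + 6*A^-9 + 4*A^-13 + A^-17
Summing the groups: <K> = -A^11 + 2*A^7 - 3*A^3 + 3*A^-1 - 3*A^-5 + 2*A^-9 - 2*A^-13 + A^-17
Normalise by the writhe: (-A^3)^(-w) = (-A^3)^(-1) = -A^-3, so f(A) = -A^-3 * <K> = A^8 - 2*A^4 + 3 - 3*A^-4 + 3*A^-8 - 2*A^-12 + 2*A^-16 - A^-20.
Substitute A = t^(-1/4), i.e. A^e → t^(-e/4): V(t) = -t^5 + 2*t^4 - 2*t^3 + 3*t^2 - 3*t + 3 - 2*t^-1 + t^-2

Answer: -t^5 + 2*t^4 - 2*t^3 + 3*t^2 - 3*t + 3 - 2*t^-1 + t^-2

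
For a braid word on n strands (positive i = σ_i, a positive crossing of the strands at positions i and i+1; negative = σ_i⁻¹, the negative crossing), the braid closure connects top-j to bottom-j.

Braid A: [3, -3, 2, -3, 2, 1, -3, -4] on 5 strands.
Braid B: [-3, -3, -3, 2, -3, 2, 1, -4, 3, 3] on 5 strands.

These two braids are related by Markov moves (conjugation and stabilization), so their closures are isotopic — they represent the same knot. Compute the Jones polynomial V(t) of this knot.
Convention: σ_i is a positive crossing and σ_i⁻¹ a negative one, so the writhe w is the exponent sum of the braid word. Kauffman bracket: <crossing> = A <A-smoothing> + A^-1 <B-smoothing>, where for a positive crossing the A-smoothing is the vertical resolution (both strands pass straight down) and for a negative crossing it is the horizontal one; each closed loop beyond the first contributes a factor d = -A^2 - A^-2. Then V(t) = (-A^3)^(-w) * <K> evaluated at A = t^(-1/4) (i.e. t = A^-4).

t^2 - t + 1 - t^-1 + t^-2

Derivation:
Markov-equivalent braids have isotopic closures, hence identical knot invariants. Strip the Markov moves from each word to reach a common short braid β, then compute V(t) once on β.
Braid A: s3 s3^-1 s2 s3^-1 s2 s1 s3^-1 s4^-1 on 5 strands reduces by inverse Markov moves (closure unchanged at each step):
  Destabilize: the word has the form β·s4^-1 where s4^-1 occurs only as the final letter (β ∈ B_4); drop it and the last strand → 4 strands.
  Deconjugate: the word is γ·β·γ⁻¹ with γ = s3 (prefix) and γ⁻¹ = s3^-1 (suffix); strip both.
Reduced to β = s3^-1 s2 s3^-1 s2 s1 on 4 strands, 5 crossings.
Braid B: s3^-1 s3^-1 s3^-1 s2 s3^-1 s2 s1 s4^-1 s3 s3 on 5 strands reduces by inverse Markov moves (closure unchanged at each step):
  Deconjugate: the word is γ·β·γ⁻¹ with γ = s3^-1 s3^-1 (prefix) and γ⁻¹ = s3 s3 (suffix); strip both.
  Destabilize: the word has the form β·s4^-1 where s4^-1 occurs only as the final letter (β ∈ B_4); drop it and the last strand → 4 strands.
Reduced to β = s3^-1 s2 s3^-1 s2 s1 on 4 strands, 5 crossings.
Both give the same β = s3^-1 s2 s3^-1 s2 s1 on 4 strands, so one state sum suffices:
Braid: s3^-1 s2 s3^-1 s2 s1 on 4 strands, 5 crossings.
Writhe w = (#positive) - (#negative) = 3 - 2 = 1.
Computing the Kauffman bracket via state sum. There are 2^5 = 32 states.
Each crossing splits two ways (0=vertical, 1=horizontal). The state's weight is A^(#A-smoothings - #B-smoothings) * d^(loops - 1).
  state 00000: A-exp=+1, loops=4, term = A^1 * d^3
  state 00001: A-exp=-1, loops=3, term = A^-1 * d^2
  state 00010: A-exp=-1, loops=3, term = A^-1 * d^2
  state 00011: A-exp=-3, loops=2, term = A^-3 * d^1
  state 00100: A-exp=+3, loops=3, term = A^3 * d^2
  state 00101: A-exp=+1, loops=2, term = A^1 * d^1
  state 00110: A-exp=+1, loops=2, term = A^1 * d^1
  state 00111: A-exp=-1, loops=1, term = A^-1 * d^0
  state 01000: A-exp=-1, loops=3, term = A^-1 * d^2
  state 01001: A-exp=-3, loops=2, term = A^-3 * d^1
  state 01010: A-exp=-3, loops=4, term = A^-3 * d^3
  state 01011: A-exp=-5, loops=3, term = A^-5 * d^2
  state 01100: A-exp=+1, loops=2, term = A^1 * d^1
  state 01101: A-exp=-1, loops=1, term = A^-1 * d^0
  state 01110: A-exp=-1, loops=3, term = A^-1 * d^2
  state 01111: A-exp=-3, loops=2, term = A^-3 * d^1
  state 10000: A-exp=+3, loops=3, term = A^3 * d^2
  state 10001: A-exp=+1, loops=2, term = A^1 * d^1
  state 10010: A-exp=+1, loops=2, term = A^1 * d^1
  state 10011: A-exp=-1, loops=1, term = A^-1 * d^0
  state 10100: A-exp=+5, loops=4, term = A^5 * d^3
  state 10101: A-exp=+3, loops=3, term = A^3 * d^2
  state 10110: A-exp=+3, loops=3, term = A^3 * d^2
  state 10111: A-exp=+1, loops=2, term = A^1 * d^1
  state 11000: A-exp=+1, loops=2, term = A^1 * d^1
  state 11001: A-exp=-1, loops=1, term = A^-1 * d^0
  state 11010: A-exp=-1, loops=3, term = A^-1 * d^2
  state 11011: A-exp=-3, loops=2, term = A^-3 * d^1
  state 11100: A-exp=+3, loops=3, term = A^3 * d^2
  state 11101: A-exp=+1, loops=2, term = A^1 * d^1
  state 11110: A-exp=+1, loops=2, term = A^1 * d^1
  state 11111: A-exp=-1, loops=1, term = A^-1 * d^0
Collect the terms by A-exponent (count of states per loop number):
Powers of d = -A^2 - A^-2: d^2 = A^4 + 2 + A^-4; d^3 = -A^6 - 3*A^2 - 3*A^-2 - A^-6.
  A^5 * (d^3) = -A^11 - 3*A^7 - 3*A^3 - A^-1
  A^3 * (5*d^2) = 5*A^7 + 10*A^3 + 5*A^-1
  A^1 * (9*d + d^3) = -A^7 - 12*A^3 - 12*A^-1 - A^-5
  A^-1 * (5 + 5*d^2) = 5*A^3 + 15*A^-1 + 5*A^-5
  A^-3 * (4*d + d^3) = -A^3 - 7*A^-1 - 7*A^-5 - A^-9
  A^-5 * (d^2) = A^-1 + 2*A^-5 + A^-9
Summing the groups: <K> = -A^11 + A^7 - A^3 + A^-1 - A^-5
Normalise by the writhe: (-A^3)^(-w) = (-A^3)^(-1) = -A^-3, so f(A) = -A^-3 * <K> = A^8 - A^4 + 1 - A^-4 + A^-8.
Substitute A = t^(-1/4), i.e. A^e → t^(-e/4): V(t) = t^2 - t + 1 - t^-1 + t^-2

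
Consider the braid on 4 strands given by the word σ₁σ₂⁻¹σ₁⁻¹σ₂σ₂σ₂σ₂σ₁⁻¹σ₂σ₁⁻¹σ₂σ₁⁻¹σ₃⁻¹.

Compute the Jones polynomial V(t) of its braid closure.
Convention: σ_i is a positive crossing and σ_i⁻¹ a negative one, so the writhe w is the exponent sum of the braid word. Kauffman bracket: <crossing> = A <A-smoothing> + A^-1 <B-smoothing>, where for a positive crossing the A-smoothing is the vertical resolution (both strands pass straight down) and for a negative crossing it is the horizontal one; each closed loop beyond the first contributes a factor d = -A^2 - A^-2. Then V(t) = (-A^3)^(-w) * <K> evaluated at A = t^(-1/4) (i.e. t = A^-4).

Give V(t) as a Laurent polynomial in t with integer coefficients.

The presented braid s1 s2^-1 s1^-1 s2 s2 s2 s2 s1^-1 s2 s1^-1 s2 s1^-1 s3^-1 on 4 strands reduces by inverse Markov moves (closure unchanged at each step):
  Destabilize: the word has the form β·s3^-1 where s3^-1 occurs only as the final letter (β ∈ B_3); drop it and the last strand → 3 strands.
  Deconjugate: the word is γ·β·γ⁻¹ with γ = s1 s2^-1 (prefix) and γ⁻¹ = s2 s1^-1 (suffix); strip both.
Reduced to β = s1^-1 s2 s2 s2 s2 s1^-1 s2 s1^-1 on 3 strands, 8 crossings.
Compute on β:
Braid: s1^-1 s2 s2 s2 s2 s1^-1 s2 s1^-1 on 3 strands, 8 crossings.
Writhe w = (#positive) - (#negative) = 5 - 3 = 2.
State-sum expansion of <K>. There are 2^8 = 256 states.
For each crossing: s=0 is the vertical smoothing, s=1 horizontal. Crossing k contributes A^(sign_k * (1 - 2*s_k)); loop factor d = -A^2 - A^-2.
Tabulate the states by total A-exponent and number of loops L (A-exp: L × count):
  A^8: L=4 ×1
  A^6: L=3 ×8
  A^4: L=2 ×22, L=4 ×6
  A^2: L=1 ×23, L=3 ×29, L=5 ×4
  A^0: L=2 ×47, L=4 ×22, L=6 ×1
  A^-2: L=3 ×48, L=5 ×8
  A^-4: L=4 ×27, L=6 ×1
  A^-6: L=5 ×8
  A^-8: L=6 ×1
Each group contributes A^e * Σ count * d^(L-1):
Powers of d = -A^2 - A^-2: d^2 = A^4 + 2 + A^-4; d^3 = -A^6 - 3*A^2 - 3*A^-2 - A^-6; d^4 = A^8 + 4*A^4 + 6 + 4*A^-4 + A^-8; d^5 = -A^10 - 5*A^6 - 10*A^2 - 10*A^-2 - 5*A^-6 - A^-10.
  A^8 * (d^3) = -A^14 - 3*A^10 - 3*A^6 - A^2
  A^6 * (8*d^2) = 8*A^10 + 16*A^6 + 8*A^2
  A^4 * (22*d + 6*d^3) = -6*A^10 - 40*A^6 - 40*A^2 - 6*A^-2
  A^2 * (23 + 29*d^2 + 4*d^4) = 4*A^10 + 45*A^6 + 105*A^2 + 45*A^-2 + 4*A^-6
  A^0 * (47*d + 22*d^3 + d^5) = -A^10 - 27*A^6 - 123*A^2 - 123*A^-2 - 27*A^-6 - A^-10
  A^-2 * (48*d^2 + 8*d^4) = 8*A^6 + 80*A^2 + 144*A^-2 + 80*A^-6 + 8*A^-10
  A^-4 * (27*d^3 + d^5) = -A^6 - 32*A^2 - 91*A^-2 - 91*A^-6 - 32*A^-10 - A^-14
  A^-6 * (8*d^4) = 8*A^2 + 32*A^-2 + 48*A^-6 + 32*A^-10 + 8*A^-14
  A^-8 * (d^5) = -A^2 - 5*A^-2 - 10*A^-6 - 10*A^-10 - 5*A^-14 - A^-18
Summing the groups: <K> = -A^14 + 2*A^10 - 2*A^6 + 4*A^2 - 4*A^-2 + 4*A^-6 - 3*A^-10 + 2*A^-14 - A^-18
Normalise by the writhe: (-A^3)^(-w) = (-A^3)^(-2) = A^-6, so f(A) = A^-6 * <K> = -A^8 + 2*A^4 - 2 + 4*A^-4 - 4*A^-8 + 4*A^-12 - 3*A^-16 + 2*A^-20 - A^-24.
Substitute A = t^(-1/4), i.e. A^e → t^(-e/4): V(t) = -t^6 + 2*t^5 - 3*t^4 + 4*t^3 - 4*t^2 + 4*t - 2 + 2*t^-1 - t^-2

Answer: -t^6 + 2*t^5 - 3*t^4 + 4*t^3 - 4*t^2 + 4*t - 2 + 2*t^-1 - t^-2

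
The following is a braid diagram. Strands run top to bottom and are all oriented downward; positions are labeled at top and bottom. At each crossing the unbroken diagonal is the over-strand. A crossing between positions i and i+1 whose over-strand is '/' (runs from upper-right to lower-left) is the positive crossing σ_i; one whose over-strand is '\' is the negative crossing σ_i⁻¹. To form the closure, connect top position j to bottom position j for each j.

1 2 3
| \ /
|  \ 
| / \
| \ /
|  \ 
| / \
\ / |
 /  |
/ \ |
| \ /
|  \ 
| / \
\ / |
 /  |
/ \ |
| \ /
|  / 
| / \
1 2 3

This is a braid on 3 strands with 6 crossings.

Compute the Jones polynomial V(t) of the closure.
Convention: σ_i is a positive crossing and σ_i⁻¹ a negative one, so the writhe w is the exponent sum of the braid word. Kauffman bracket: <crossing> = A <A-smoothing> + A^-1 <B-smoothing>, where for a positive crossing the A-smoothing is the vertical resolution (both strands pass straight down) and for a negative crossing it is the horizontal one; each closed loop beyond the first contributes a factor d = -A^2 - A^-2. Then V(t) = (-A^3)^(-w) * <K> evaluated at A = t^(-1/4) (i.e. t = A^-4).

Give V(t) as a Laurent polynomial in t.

Reading the diagram top to bottom ('/'-over between positions i,i+1 = s_i, '\'-over = s_i^-1): braid word = s2^-1 s2^-1 s1 s2^-1 s1 s2.
The presented braid s2^-1 s2^-1 s1 s2^-1 s1 s2 on 3 strands reduces by inverse Markov moves (closure unchanged at each step):
  Deconjugate: the word is γ·β·γ⁻¹ with γ = s2^-1 (prefix) and γ⁻¹ = s2 (suffix); strip both.
Reduced to β = s2^-1 s1 s2^-1 s1 on 3 strands, 4 crossings.
Compute on β:
Braid: s2^-1 s1 s2^-1 s1 on 3 strands, 4 crossings.
Writhe w = (#positive) - (#negative) = 2 - 2 = 0.
Computing the Kauffman bracket via state sum. There are 2^4 = 16 states.
For each crossing: s=0 is the vertical smoothing, s=1 horizontal. Crossing k contributes A^(sign_k * (1 - 2*s_k)); loop factor d = -A^2 - A^-2.
  state 0000: A-exp=+0, loops=3, term = A^0 * d^2
  state 0001: A-exp=-2, loops=2, term = A^-2 * d^1
  state 0010: A-exp=+2, loops=2, term = A^2 * d^1
  state 0011: A-exp=+0, loops=1, term = A^0 * d^0
  state 0100: A-exp=-2, loops=2, term = A^-2 * d^1
  state 0101: A-exp=-4, loops=3, term = A^-4 * d^2
  state 0110: A-exp=+0, loops=1, term = A^0 * d^0
  state 0111: A-exp=-2, loops=2, term = A^-2 * d^1
  state 1000: A-exp=+2, loops=2, term = A^2 * d^1
  state 1001: A-exp=+0, loops=1, term = A^0 * d^0
  state 1010: A-exp=+4, loops=3, term = A^4 * d^2
  state 1011: A-exp=+2, loops=2, term = A^2 * d^1
  state 1100: A-exp=+0, loops=1, term = A^0 * d^0
  state 1101: A-exp=-2, loops=2, term = A^-2 * d^1
  state 1110: A-exp=+2, loops=2, term = A^2 * d^1
  state 1111: A-exp=+0, loops=1, term = A^0 * d^0
Collect the terms by A-exponent (count of states per loop number):
Powers of d = -A^2 - A^-2: d^2 = A^4 + 2 + A^-4.
  A^4 * (d^2) = A^8 + 2*A^4 + 1
  A^2 * (4*d) = -4*A^4 - 4
  A^0 * (5 + d^2) = A^4 + 7 + A^-4
  A^-2 * (4*d) = -4 - 4*A^-4
  A^-4 * (d^2) = 1 + 2*A^-4 + A^-8
Summing the groups: <K> = A^8 - A^4 + 1 - A^-4 + A^-8
Normalise by the writhe: (-A^3)^(-w) = (-A^3)^(0) = 1, so f(A) = 1 * <K> = A^8 - A^4 + 1 - A^-4 + A^-8.
Substitute A = t^(-1/4), i.e. A^e → t^(-e/4): V(t) = t^2 - t + 1 - t^-1 + t^-2

Answer: t^2 - t + 1 - t^-1 + t^-2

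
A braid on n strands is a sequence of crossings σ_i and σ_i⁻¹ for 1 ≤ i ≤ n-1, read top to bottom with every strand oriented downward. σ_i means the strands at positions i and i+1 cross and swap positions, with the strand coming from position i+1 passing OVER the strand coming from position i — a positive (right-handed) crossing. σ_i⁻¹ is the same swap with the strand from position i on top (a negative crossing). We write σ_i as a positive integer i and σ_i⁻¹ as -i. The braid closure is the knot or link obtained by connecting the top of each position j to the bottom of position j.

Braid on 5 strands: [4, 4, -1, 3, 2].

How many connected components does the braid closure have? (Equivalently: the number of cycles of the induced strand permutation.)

Track the strand permutation on 5 strands, starting from identity.
  step 1: s4 swaps positions 4,5 -> [1 2 3 5 4]
  step 2: s4 swaps positions 4,5 -> [1 2 3 4 5]
  step 3: s1^-1 swaps positions 1,2 -> [2 1 3 4 5]
  step 4: s3 swaps positions 3,4 -> [2 1 4 3 5]
  step 5: s2 swaps positions 2,3 -> [2 4 1 3 5]
Final permutation (position -> original strand): [2 4 1 3 5]
Closure components = cycle count of this permutation = 2.

Answer: 2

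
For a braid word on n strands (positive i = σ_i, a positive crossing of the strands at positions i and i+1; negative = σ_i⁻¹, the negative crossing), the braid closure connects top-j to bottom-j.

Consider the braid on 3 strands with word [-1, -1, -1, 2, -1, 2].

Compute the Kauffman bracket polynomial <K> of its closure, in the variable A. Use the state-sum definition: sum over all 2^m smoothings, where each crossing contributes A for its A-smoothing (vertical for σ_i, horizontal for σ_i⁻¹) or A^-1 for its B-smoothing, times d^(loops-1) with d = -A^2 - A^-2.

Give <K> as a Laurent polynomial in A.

A^14 - 2*A^10 + 2*A^6 - 2*A^2 + 2*A^-2 - A^-6 + A^-10

Derivation:
Braid: s1^-1 s1^-1 s1^-1 s2 s1^-1 s2 on 3 strands, 6 crossings.
Writhe w = (#positive) - (#negative) = 2 - 4 = -2.
State-sum expansion of <K>. There are 2^6 = 64 states.
For each crossing: s=0 is the vertical smoothing, s=1 horizontal. Crossing k contributes A^(sign_k * (1 - 2*s_k)); loop factor d = -A^2 - A^-2.
Tabulate the states by total A-exponent and number of loops L (A-exp: L × count):
  A^6: L=5 ×1
  A^4: L=4 ×6
  A^2: L=3 ×15
  A^0: L=2 ×19, L=4 ×1
  A^-2: L=1 ×11, L=3 ×4
  A^-4: L=2 ×6
  A^-6: L=3 ×1
Each group contributes A^e * Σ count * d^(L-1):
Powers of d = -A^2 - A^-2: d^2 = A^4 + 2 + A^-4; d^3 = -A^6 - 3*A^2 - 3*A^-2 - A^-6; d^4 = A^8 + 4*A^4 + 6 + 4*A^-4 + A^-8.
  A^6 * (d^4) = A^14 + 4*A^10 + 6*A^6 + 4*A^2 + A^-2
  A^4 * (6*d^3) = -6*A^10 - 18*A^6 - 18*A^2 - 6*A^-2
  A^2 * (15*d^2) = 15*A^6 + 30*A^2 + 15*A^-2
  A^0 * (19*d + d^3) = -A^6 - 22*A^2 - 22*A^-2 - A^-6
  A^-2 * (11 + 4*d^2) = 4*A^2 + 19*A^-2 + 4*A^-6
  A^-4 * (6*d) = -6*A^-2 - 6*A^-6
  A^-6 * (d^2) = A^-2 + 2*A^-6 + A^-10
Summing the groups: <K> = A^14 - 2*A^10 + 2*A^6 - 2*A^2 + 2*A^-2 - A^-6 + A^-10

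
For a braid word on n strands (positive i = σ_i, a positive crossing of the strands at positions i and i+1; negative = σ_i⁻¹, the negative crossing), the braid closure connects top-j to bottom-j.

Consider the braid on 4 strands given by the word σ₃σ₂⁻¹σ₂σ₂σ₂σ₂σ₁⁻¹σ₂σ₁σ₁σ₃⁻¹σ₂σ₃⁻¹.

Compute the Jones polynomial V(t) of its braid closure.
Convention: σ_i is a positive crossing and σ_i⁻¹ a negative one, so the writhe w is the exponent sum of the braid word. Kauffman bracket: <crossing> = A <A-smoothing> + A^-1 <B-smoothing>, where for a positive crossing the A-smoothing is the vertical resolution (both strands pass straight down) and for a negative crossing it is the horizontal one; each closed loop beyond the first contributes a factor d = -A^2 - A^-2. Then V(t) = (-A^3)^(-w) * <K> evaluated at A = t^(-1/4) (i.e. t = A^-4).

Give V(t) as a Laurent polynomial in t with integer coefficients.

-t^9 + t^8 - 2*t^7 + 3*t^6 - 2*t^5 + 2*t^4 - t^3 + t^2

Derivation:
The presented braid s3 s2^-1 s2 s2 s2 s2 s1^-1 s2 s1 s1 s3^-1 s2 s3^-1 on 4 strands reduces by inverse Markov moves (closure unchanged at each step):
  Deconjugate: the word is γ·β·γ⁻¹ with γ = s3 (prefix) and γ⁻¹ = s3^-1 (suffix); strip both.
  Deconjugate: the word is γ·β·γ⁻¹ with γ = s2^-1 (prefix) and γ⁻¹ = s2 (suffix); strip both.
  Destabilize: the word has the form β·s3^-1 where s3^-1 occurs only as the final letter (β ∈ B_3); drop it and the last strand → 3 strands.
Reduced to β = s2 s2 s2 s2 s1^-1 s2 s1 s1 on 3 strands, 8 crossings.
Compute on β:
Braid: s2 s2 s2 s2 s1^-1 s2 s1 s1 on 3 strands, 8 crossings.
Writhe w = (#positive) - (#negative) = 7 - 1 = 6.
Computing the Kauffman bracket via state sum. There are 2^8 = 256 states.
For each crossing: s=0 is the vertical smoothing, s=1 horizontal. Crossing k contributes A^(sign_k * (1 - 2*s_k)); loop factor d = -A^2 - A^-2.
Tabulate the states by total A-exponent and number of loops L (A-exp: L × count):
  A^8: L=2 ×1
  A^6: L=1 ×5, L=3 ×3
  A^4: L=2 ×27, L=4 ×1
  A^2: L=1 ×18, L=3 ×38
  A^0: L=2 ×41, L=4 ×29
  A^-2: L=3 ×44, L=5 ×12
  A^-4: L=4 ×26, L=6 ×2
  A^-6: L=5 ×8
  A^-8: L=6 ×1
Each group contributes A^e * Σ count * d^(L-1):
Powers of d = -A^2 - A^-2: d^2 = A^4 + 2 + A^-4; d^3 = -A^6 - 3*A^2 - 3*A^-2 - A^-6; d^4 = A^8 + 4*A^4 + 6 + 4*A^-4 + A^-8; d^5 = -A^10 - 5*A^6 - 10*A^2 - 10*A^-2 - 5*A^-6 - A^-10.
  A^8 * (d) = -A^10 - A^6
  A^6 * (5 + 3*d^2) = 3*A^10 + 11*A^6 + 3*A^2
  A^4 * (27*d + d^3) = -A^10 - 30*A^6 - 30*A^2 - A^-2
  A^2 * (18 + 38*d^2) = 38*A^6 + 94*A^2 + 38*A^-2
  A^0 * (41*d + 29*d^3) = -29*A^6 - 128*A^2 - 128*A^-2 - 29*A^-6
  A^-2 * (44*d^2 + 12*d^4) = 12*A^6 + 92*A^2 + 160*A^-2 + 92*A^-6 + 12*A^-10
  A^-4 * (26*d^3 + 2*d^5) = -2*A^6 - 36*A^2 - 98*A^-2 - 98*A^-6 - 36*A^-10 - 2*A^-14
  A^-6 * (8*d^4) = 8*A^2 + 32*A^-2 + 48*A^-6 + 32*A^-10 + 8*A^-14
  A^-8 * (d^5) = -A^2 - 5*A^-2 - 10*A^-6 - 10*A^-10 - 5*A^-14 - A^-18
Summing the groups: <K> = A^10 - A^6 + 2*A^2 - 2*A^-2 + 3*A^-6 - 2*A^-10 + A^-14 - A^-18
Normalise by the writhe: (-A^3)^(-w) = (-A^3)^(-6) = A^-18, so f(A) = A^-18 * <K> = A^-8 - A^-12 + 2*A^-16 - 2*A^-20 + 3*A^-24 - 2*A^-28 + A^-32 - A^-36.
Substitute A = t^(-1/4), i.e. A^e → t^(-e/4): V(t) = -t^9 + t^8 - 2*t^7 + 3*t^6 - 2*t^5 + 2*t^4 - t^3 + t^2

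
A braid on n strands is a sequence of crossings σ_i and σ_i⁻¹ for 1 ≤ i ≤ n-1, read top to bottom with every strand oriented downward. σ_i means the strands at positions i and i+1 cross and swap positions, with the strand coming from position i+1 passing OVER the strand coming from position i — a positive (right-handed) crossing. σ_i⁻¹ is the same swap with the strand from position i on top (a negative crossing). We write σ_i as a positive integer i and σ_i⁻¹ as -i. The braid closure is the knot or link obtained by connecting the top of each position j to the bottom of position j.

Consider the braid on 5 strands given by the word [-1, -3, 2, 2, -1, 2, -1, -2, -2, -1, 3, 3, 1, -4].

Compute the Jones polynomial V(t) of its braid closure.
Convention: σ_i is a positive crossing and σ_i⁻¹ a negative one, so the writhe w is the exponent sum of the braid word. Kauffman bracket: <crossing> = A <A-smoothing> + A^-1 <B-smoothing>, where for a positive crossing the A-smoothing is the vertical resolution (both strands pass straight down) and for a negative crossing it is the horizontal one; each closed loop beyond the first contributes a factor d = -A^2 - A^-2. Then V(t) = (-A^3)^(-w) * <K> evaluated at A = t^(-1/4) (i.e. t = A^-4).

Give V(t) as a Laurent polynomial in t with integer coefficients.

The presented braid s1^-1 s3^-1 s2 s2 s1^-1 s2 s1^-1 s2^-1 s2^-1 s1^-1 s3 s3 s1 s4^-1 on 5 strands reduces by inverse Markov moves (closure unchanged at each step):
  Destabilize: the word has the form β·s4^-1 where s4^-1 occurs only as the final letter (β ∈ B_4); drop it and the last strand → 4 strands.
  Deconjugate: the word is γ·β·γ⁻¹ with γ = s1^-1 s3^-1 (prefix) and γ⁻¹ = s3 s1 (suffix); strip both.
  Destabilize: the word has the form β·s3 where s3 occurs only as the final letter (β ∈ B_3); drop it and the last strand → 3 strands.
Reduced to β = s2 s2 s1^-1 s2 s1^-1 s2^-1 s2^-1 s1^-1 on 3 strands, 8 crossings.
Compute on β:
Braid: s2 s2 s1^-1 s2 s1^-1 s2^-1 s2^-1 s1^-1 on 3 strands, 8 crossings.
Writhe w = (#positive) - (#negative) = 3 - 5 = -2.
State-sum expansion of <K>. There are 2^8 = 256 states.
Smooth each crossing (0=||, 1=⌣⌢); contribution A^(Σ sign_k(1-2s_k)) * d^(L-1).
Tabulate the states by total A-exponent and number of loops L (A-exp: L × count):
  A^8: L=4 ×1
  A^6: L=3 ×8
  A^4: L=2 ×23, L=4 ×5
  A^2: L=1 ×22, L=3 ×33, L=5 ×1
  A^0: L=2 ×52, L=4 ×18
  A^-2: L=1 ×13, L=3 ×37, L=5 ×6
  A^-4: L=2 ×14, L=4 ×13, L=6 ×1
  A^-6: L=3 ×6, L=5 ×2
  A^-8: L=4 ×1
Each group contributes A^e * Σ count * d^(L-1):
Powers of d = -A^2 - A^-2: d^2 = A^4 + 2 + A^-4; d^3 = -A^6 - 3*A^2 - 3*A^-2 - A^-6; d^4 = A^8 + 4*A^4 + 6 + 4*A^-4 + A^-8; d^5 = -A^10 - 5*A^6 - 10*A^2 - 10*A^-2 - 5*A^-6 - A^-10.
  A^8 * (d^3) = -A^14 - 3*A^10 - 3*A^6 - A^2
  A^6 * (8*d^2) = 8*A^10 + 16*A^6 + 8*A^2
  A^4 * (23*d + 5*d^3) = -5*A^10 - 38*A^6 - 38*A^2 - 5*A^-2
  A^2 * (22 + 33*d^2 + d^4) = A^10 + 37*A^6 + 94*A^2 + 37*A^-2 + A^-6
  A^0 * (52*d + 18*d^3) = -18*A^6 - 106*A^2 - 106*A^-2 - 18*A^-6
  A^-2 * (13 + 37*d^2 + 6*d^4) = 6*A^6 + 61*A^2 + 123*A^-2 + 61*A^-6 + 6*A^-10
  A^-4 * (14*d + 13*d^3 + d^5) = -A^6 - 18*A^2 - 63*A^-2 - 63*A^-6 - 18*A^-10 - A^-14
  A^-6 * (6*d^2 + 2*d^4) = 2*A^2 + 14*A^-2 + 24*A^-6 + 14*A^-10 + 2*A^-14
  A^-8 * (d^3) = -A^-2 - 3*A^-6 - 3*A^-10 - A^-14
Summing the groups: <K> = -A^14 + A^10 - A^6 + 2*A^2 - A^-2 + 2*A^-6 - A^-10
Normalise by the writhe: (-A^3)^(-w) = (-A^3)^(2) = A^6, so f(A) = A^6 * <K> = -A^20 + A^16 - A^12 + 2*A^8 - A^4 + 2 - A^-4.
Substitute A = t^(-1/4), i.e. A^e → t^(-e/4): V(t) = -t + 2 - t^-1 + 2*t^-2 - t^-3 + t^-4 - t^-5

Answer: -t + 2 - t^-1 + 2*t^-2 - t^-3 + t^-4 - t^-5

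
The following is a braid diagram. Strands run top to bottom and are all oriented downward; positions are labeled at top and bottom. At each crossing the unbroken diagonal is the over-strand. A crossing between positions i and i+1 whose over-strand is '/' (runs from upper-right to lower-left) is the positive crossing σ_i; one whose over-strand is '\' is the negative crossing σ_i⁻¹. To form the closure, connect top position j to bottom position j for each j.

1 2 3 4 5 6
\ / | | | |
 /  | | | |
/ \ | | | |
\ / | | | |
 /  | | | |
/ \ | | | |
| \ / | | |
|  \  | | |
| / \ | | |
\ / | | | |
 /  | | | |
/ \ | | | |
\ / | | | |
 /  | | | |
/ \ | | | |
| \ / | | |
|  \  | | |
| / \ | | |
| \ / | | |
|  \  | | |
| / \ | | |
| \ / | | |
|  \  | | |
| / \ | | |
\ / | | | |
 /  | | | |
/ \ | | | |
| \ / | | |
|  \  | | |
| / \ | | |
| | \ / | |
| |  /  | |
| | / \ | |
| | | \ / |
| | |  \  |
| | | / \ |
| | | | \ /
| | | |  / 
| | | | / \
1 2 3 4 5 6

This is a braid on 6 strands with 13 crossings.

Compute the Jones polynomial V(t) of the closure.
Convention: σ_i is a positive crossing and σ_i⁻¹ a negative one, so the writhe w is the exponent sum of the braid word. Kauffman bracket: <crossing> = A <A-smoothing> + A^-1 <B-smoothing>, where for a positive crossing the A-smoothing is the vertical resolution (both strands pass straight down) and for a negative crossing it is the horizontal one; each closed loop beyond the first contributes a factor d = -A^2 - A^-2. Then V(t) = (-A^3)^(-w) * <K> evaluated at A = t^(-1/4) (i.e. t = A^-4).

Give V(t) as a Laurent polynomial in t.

-t^5 + 3*t^4 - 6*t^3 + 9*t^2 - 11*t + 13 - 11*t^-1 + 9*t^-2 - 6*t^-3 + 3*t^-4 - t^-5

Derivation:
Reading the diagram top to bottom ('/'-over between positions i,i+1 = s_i, '\'-over = s_i^-1): braid word = s1 s1 s2^-1 s1 s1 s2^-1 s2^-1 s2^-1 s1 s2^-1 s3 s4^-1 s5.
The presented braid s1 s1 s2^-1 s1 s1 s2^-1 s2^-1 s2^-1 s1 s2^-1 s3 s4^-1 s5 on 6 strands reduces by inverse Markov moves (closure unchanged at each step):
  Destabilize: the word has the form β·s5 where s5 occurs only as the final letter (β ∈ B_5); drop it and the last strand → 5 strands.
  Destabilize: the word has the form β·s4^-1 where s4^-1 occurs only as the final letter (β ∈ B_4); drop it and the last strand → 4 strands.
  Destabilize: the word has the form β·s3 where s3 occurs only as the final letter (β ∈ B_3); drop it and the last strand → 3 strands.
Reduced to β = s1 s1 s2^-1 s1 s1 s2^-1 s2^-1 s2^-1 s1 s2^-1 on 3 strands, 10 crossings.
Compute on β:
Braid: s1 s1 s2^-1 s1 s1 s2^-1 s2^-1 s2^-1 s1 s2^-1 on 3 strands, 10 crossings.
Writhe w = (#positive) - (#negative) = 5 - 5 = 0.
State-sum expansion of <K>. There are 2^10 = 1024 states.
Smooth each crossing (0=||, 1=⌣⌢); contribution A^(Σ sign_k(1-2s_k)) * d^(L-1).
Tabulate the states by total A-exponent and number of loops L (A-exp: L × count):
  A^10: L=6 ×1
  A^8: L=5 ×10
  A^6: L=4 ×43, L=6 ×2
  A^4: L=3 ×98, L=5 ×22
  A^2: L=2 ×121, L=4 ×83, L=6 ×6
  A^0: L=1 ×73, L=3 ×140, L=5 ×38, L=7 ×1
  A^-2: L=2 ×121, L=4 ×79, L=6 ×10
  A^-4: L=3 ×95, L=5 ×24, L=7 ×1
  A^-6: L=4 ×42, L=6 ×3
  A^-8: L=5 ×10
  A^-10: L=6 ×1
Each group contributes A^e * Σ count * d^(L-1):
Powers of d = -A^2 - A^-2: d^2 = A^4 + 2 + A^-4; d^3 = -A^6 - 3*A^2 - 3*A^-2 - A^-6; d^4 = A^8 + 4*A^4 + 6 + 4*A^-4 + A^-8; d^5 = -A^10 - 5*A^6 - 10*A^2 - 10*A^-2 - 5*A^-6 - A^-10; d^6 = A^12 + 6*A^8 + 15*A^4 + 20 + 15*A^-4 + 6*A^-8 + A^-12.
  A^10 * (d^5) = -A^20 - 5*A^16 - 10*A^12 - 10*A^8 - 5*A^4 - 1
  A^8 * (10*d^4) = 10*A^16 + 40*A^12 + 60*A^8 + 40*A^4 + 10
  A^6 * (43*d^3 + 2*d^5) = -2*A^16 - 53*A^12 - 149*A^8 - 149*A^4 - 53 - 2*A^-4
  A^4 * (98*d^2 + 22*d^4) = 22*A^12 + 186*A^8 + 328*A^4 + 186 + 22*A^-4
  A^2 * (121*d + 83*d^3 + 6*d^5) = -6*A^12 - 113*A^8 - 430*A^4 - 430 - 113*A^-4 - 6*A^-8
  A^0 * (73 + 140*d^2 + 38*d^4 + d^6) = A^12 + 44*A^8 + 307*A^4 + 601 + 307*A^-4 + 44*A^-8 + A^-12
  A^-2 * (121*d + 79*d^3 + 10*d^5) = -10*A^8 - 129*A^4 - 458 - 458*A^-4 - 129*A^-8 - 10*A^-12
  A^-4 * (95*d^2 + 24*d^4 + d^6) = A^8 + 30*A^4 + 206 + 354*A^-4 + 206*A^-8 + 30*A^-12 + A^-16
  A^-6 * (42*d^3 + 3*d^5) = -3*A^4 - 57 - 156*A^-4 - 156*A^-8 - 57*A^-12 - 3*A^-16
  A^-8 * (10*d^4) = 10 + 40*A^-4 + 60*A^-8 + 40*A^-12 + 10*A^-16
  A^-10 * (d^5) = -1 - 5*A^-4 - 10*A^-8 - 10*A^-12 - 5*A^-16 - A^-20
Summing the groups: <K> = -A^20 + 3*A^16 - 6*A^12 + 9*A^8 - 11*A^4 + 13 - 11*A^-4 + 9*A^-8 - 6*A^-12 + 3*A^-16 - A^-20
Normalise by the writhe: (-A^3)^(-w) = (-A^3)^(0) = 1, so f(A) = 1 * <K> = -A^20 + 3*A^16 - 6*A^12 + 9*A^8 - 11*A^4 + 13 - 11*A^-4 + 9*A^-8 - 6*A^-12 + 3*A^-16 - A^-20.
Substitute A = t^(-1/4), i.e. A^e → t^(-e/4): V(t) = -t^5 + 3*t^4 - 6*t^3 + 9*t^2 - 11*t + 13 - 11*t^-1 + 9*t^-2 - 6*t^-3 + 3*t^-4 - t^-5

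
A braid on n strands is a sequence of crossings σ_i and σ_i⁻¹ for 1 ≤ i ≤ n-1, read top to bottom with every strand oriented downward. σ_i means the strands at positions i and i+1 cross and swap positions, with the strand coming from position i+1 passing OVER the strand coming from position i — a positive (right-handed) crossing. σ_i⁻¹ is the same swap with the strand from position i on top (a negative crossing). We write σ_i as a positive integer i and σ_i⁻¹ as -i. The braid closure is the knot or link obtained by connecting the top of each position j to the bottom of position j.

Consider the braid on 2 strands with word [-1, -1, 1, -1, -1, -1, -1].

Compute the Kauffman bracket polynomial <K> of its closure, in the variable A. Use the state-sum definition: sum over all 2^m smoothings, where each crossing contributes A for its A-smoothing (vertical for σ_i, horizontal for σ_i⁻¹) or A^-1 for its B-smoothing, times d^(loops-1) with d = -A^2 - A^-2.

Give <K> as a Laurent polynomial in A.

First cancel adjacent σ_i σ_i⁻¹ pairs (Reidemeister II — same braid, same closure): s1^-1 s1^-1 s1 s1^-1 s1^-1 s1^-1 s1^-1 → s1^-1 s1^-1 s1^-1 s1^-1 s1^-1.
Braid: s1^-1 s1^-1 s1^-1 s1^-1 s1^-1 on 2 strands, 5 crossings.
Writhe w = (#positive) - (#negative) = 0 - 5 = -5.
State-sum expansion of <K>. There are 2^5 = 32 states.
Smooth each crossing (0=||, 1=⌣⌢); contribution A^(Σ sign_k(1-2s_k)) * d^(L-1).
  state 00000: A-exp=-5, loops=2, term = A^-5 * d^1
  state 00001: A-exp=-3, loops=1, term = A^-3 * d^0
  state 00010: A-exp=-3, loops=1, term = A^-3 * d^0
  state 00011: A-exp=-1, loops=2, term = A^-1 * d^1
  state 00100: A-exp=-3, loops=1, term = A^-3 * d^0
  state 00101: A-exp=-1, loops=2, term = A^-1 * d^1
  state 00110: A-exp=-1, loops=2, term = A^-1 * d^1
  state 00111: A-exp=+1, loops=3, term = A^1 * d^2
  state 01000: A-exp=-3, loops=1, term = A^-3 * d^0
  state 01001: A-exp=-1, loops=2, term = A^-1 * d^1
  state 01010: A-exp=-1, loops=2, term = A^-1 * d^1
  state 01011: A-exp=+1, loops=3, term = A^1 * d^2
  state 01100: A-exp=-1, loops=2, term = A^-1 * d^1
  state 01101: A-exp=+1, loops=3, term = A^1 * d^2
  state 01110: A-exp=+1, loops=3, term = A^1 * d^2
  state 01111: A-exp=+3, loops=4, term = A^3 * d^3
  state 10000: A-exp=-3, loops=1, term = A^-3 * d^0
  state 10001: A-exp=-1, loops=2, term = A^-1 * d^1
  state 10010: A-exp=-1, loops=2, term = A^-1 * d^1
  state 10011: A-exp=+1, loops=3, term = A^1 * d^2
  state 10100: A-exp=-1, loops=2, term = A^-1 * d^1
  state 10101: A-exp=+1, loops=3, term = A^1 * d^2
  state 10110: A-exp=+1, loops=3, term = A^1 * d^2
  state 10111: A-exp=+3, loops=4, term = A^3 * d^3
  state 11000: A-exp=-1, loops=2, term = A^-1 * d^1
  state 11001: A-exp=+1, loops=3, term = A^1 * d^2
  state 11010: A-exp=+1, loops=3, term = A^1 * d^2
  state 11011: A-exp=+3, loops=4, term = A^3 * d^3
  state 11100: A-exp=+1, loops=3, term = A^1 * d^2
  state 11101: A-exp=+3, loops=4, term = A^3 * d^3
  state 11110: A-exp=+3, loops=4, term = A^3 * d^3
  state 11111: A-exp=+5, loops=5, term = A^5 * d^4
Collect the terms by A-exponent (count of states per loop number):
Powers of d = -A^2 - A^-2: d^2 = A^4 + 2 + A^-4; d^3 = -A^6 - 3*A^2 - 3*A^-2 - A^-6; d^4 = A^8 + 4*A^4 + 6 + 4*A^-4 + A^-8.
  A^5 * (d^4) = A^13 + 4*A^9 + 6*A^5 + 4*A + A^-3
  A^3 * (5*d^3) = -5*A^9 - 15*A^5 - 15*A - 5*A^-3
  A^1 * (10*d^2) = 10*A^5 + 20*A + 10*A^-3
  A^-1 * (10*d) = -10*A - 10*A^-3
  A^-3 * (5) = 5*A^-3
  A^-5 * (d) = -A^-3 - A^-7
Summing the groups: <K> = A^13 - A^9 + A^5 - A - A^-7

Answer: A^13 - A^9 + A^5 - A - A^-7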